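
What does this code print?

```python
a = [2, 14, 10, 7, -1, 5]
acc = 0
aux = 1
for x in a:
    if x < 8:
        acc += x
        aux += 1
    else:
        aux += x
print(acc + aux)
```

x=2: <8, acc = 0+2 = 2; aux=2
x=14: not <8; aux=16
x=10: not <8; aux=26
x=7: <8, acc = 2+7 = 9; aux=27
x=-1: <8, acc = 9+(-1) = 8; aux=28
x=5: <8, acc = 8+5 = 13; aux=29
acc+aux = 13+29 = 42

42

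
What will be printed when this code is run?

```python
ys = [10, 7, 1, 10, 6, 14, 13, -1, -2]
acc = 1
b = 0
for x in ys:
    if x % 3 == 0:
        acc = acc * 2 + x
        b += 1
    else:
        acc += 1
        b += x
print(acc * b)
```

1060

x=10: not %3==0, acc = 1+1 = 2; b=10
x=7: not %3==0, acc = 2+1 = 3; b=17
x=1: not %3==0, acc = 3+1 = 4; b=18
x=10: not %3==0, acc = 4+1 = 5; b=28
x=6: %3==0, acc = 5*2+6 = 16; b=29
x=14: not %3==0, acc = 16+1 = 17; b=43
x=13: not %3==0, acc = 17+1 = 18; b=56
x=-1: not %3==0, acc = 18+1 = 19; b=55
x=-2: not %3==0, acc = 19+1 = 20; b=53
acc*b = 20*53 = 1060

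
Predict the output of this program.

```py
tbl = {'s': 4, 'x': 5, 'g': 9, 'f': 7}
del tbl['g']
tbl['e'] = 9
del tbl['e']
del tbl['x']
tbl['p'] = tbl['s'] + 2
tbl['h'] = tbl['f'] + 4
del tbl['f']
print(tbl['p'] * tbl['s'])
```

24

del 'g' → {'s': 4, 'x': 5, 'f': 7}
tbl['e'] = 9 → {'s': 4, 'x': 5, 'f': 7, 'e': 9}
del 'e' → {'s': 4, 'x': 5, 'f': 7}
del 'x' → {'s': 4, 'f': 7}
tbl['p'] = tbl['s']+2 = 6 → {'s': 4, 'f': 7, 'p': 6}
tbl['h'] = tbl['f']+4 = 11 → {'s': 4, 'f': 7, 'p': 6, 'h': 11}
del 'f' → {'s': 4, 'p': 6, 'h': 11}
tbl['p']*tbl['s'] = 6*4 = 24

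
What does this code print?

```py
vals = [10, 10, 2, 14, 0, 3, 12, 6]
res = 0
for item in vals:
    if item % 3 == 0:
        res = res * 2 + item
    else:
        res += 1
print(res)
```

106

item=10: not %3==0, res = 0+1 = 1
item=10: not %3==0, res = 1+1 = 2
item=2: not %3==0, res = 2+1 = 3
item=14: not %3==0, res = 3+1 = 4
item=0: %3==0, res = 4*2+0 = 8
item=3: %3==0, res = 8*2+3 = 19
item=12: %3==0, res = 19*2+12 = 50
item=6: %3==0, res = 50*2+6 = 106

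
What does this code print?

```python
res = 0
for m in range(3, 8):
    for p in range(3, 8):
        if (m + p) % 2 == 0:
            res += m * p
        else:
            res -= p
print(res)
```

265

m=3,p=3: even sum, res = 0+9 = 9
m=3,p=4: odd sum, res = 9-4 = 5
m=3,p=5: even sum, res = 5+15 = 20
m=3,p=6: odd sum, res = 20-6 = 14
m=3,p=7: even sum, res = 14+21 = 35
m=4,p=3: odd sum, res = 35-3 = 32
m=4,p=4: even sum, res = 32+16 = 48
m=4,p=5: odd sum, res = 48-5 = 43
m=4,p=6: even sum, res = 43+24 = 67
m=4,p=7: odd sum, res = 67-7 = 60
m=5,p=3: even sum, res = 60+15 = 75
m=5,p=4: odd sum, res = 75-4 = 71
m=5,p=5: even sum, res = 71+25 = 96
m=5,p=6: odd sum, res = 96-6 = 90
m=5,p=7: even sum, res = 90+35 = 125
m=6,p=3: odd sum, res = 125-3 = 122
m=6,p=4: even sum, res = 122+24 = 146
m=6,p=5: odd sum, res = 146-5 = 141
m=6,p=6: even sum, res = 141+36 = 177
m=6,p=7: odd sum, res = 177-7 = 170
m=7,p=3: even sum, res = 170+21 = 191
m=7,p=4: odd sum, res = 191-4 = 187
m=7,p=5: even sum, res = 187+35 = 222
m=7,p=6: odd sum, res = 222-6 = 216
m=7,p=7: even sum, res = 216+49 = 265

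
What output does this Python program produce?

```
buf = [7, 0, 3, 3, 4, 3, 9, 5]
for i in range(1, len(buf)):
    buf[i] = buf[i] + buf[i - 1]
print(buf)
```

i=1: buf[1] = 0+7 = 7 → [7, 7, 3, 3, 4, 3, 9, 5]
i=2: buf[2] = 3+7 = 10 → [7, 7, 10, 3, 4, 3, 9, 5]
i=3: buf[3] = 3+10 = 13 → [7, 7, 10, 13, 4, 3, 9, 5]
i=4: buf[4] = 4+13 = 17 → [7, 7, 10, 13, 17, 3, 9, 5]
i=5: buf[5] = 3+17 = 20 → [7, 7, 10, 13, 17, 20, 9, 5]
i=6: buf[6] = 9+20 = 29 → [7, 7, 10, 13, 17, 20, 29, 5]
i=7: buf[7] = 5+29 = 34 → [7, 7, 10, 13, 17, 20, 29, 34]

[7, 7, 10, 13, 17, 20, 29, 34]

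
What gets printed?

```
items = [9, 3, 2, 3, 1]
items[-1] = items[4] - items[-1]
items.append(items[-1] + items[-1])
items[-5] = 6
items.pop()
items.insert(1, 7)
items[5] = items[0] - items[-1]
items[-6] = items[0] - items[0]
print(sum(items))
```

27

items[-1] = items[4]-items[-1] = 1-1 = 0 → [9, 3, 2, 3, 0]
append items[-1]+items[-1] = 0+0 = 0 → [9, 3, 2, 3, 0, 0]
items[-5] = 6 → [9, 6, 2, 3, 0, 0]
pop() removes 0 → [9, 6, 2, 3, 0]
insert 7 at 1 → [9, 7, 6, 2, 3, 0]
items[5] = items[0]-items[-1] = 9-0 = 9 → [9, 7, 6, 2, 3, 9]
items[-6] = items[0]-items[0] = 9-9 = 0 → [0, 7, 6, 2, 3, 9]
sum = 27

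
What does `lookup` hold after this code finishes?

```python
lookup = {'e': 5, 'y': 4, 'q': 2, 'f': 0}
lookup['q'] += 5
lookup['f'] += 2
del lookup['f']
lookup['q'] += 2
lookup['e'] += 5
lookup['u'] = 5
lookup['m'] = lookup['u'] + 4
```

{'e': 10, 'y': 4, 'q': 9, 'u': 5, 'm': 9}

lookup['q'] = 2+5 = 7 → {'e': 5, 'y': 4, 'q': 7, 'f': 0}
lookup['f'] = 0+2 = 2 → {'e': 5, 'y': 4, 'q': 7, 'f': 2}
del 'f' → {'e': 5, 'y': 4, 'q': 7}
lookup['q'] = 7+2 = 9 → {'e': 5, 'y': 4, 'q': 9}
lookup['e'] = 5+5 = 10 → {'e': 10, 'y': 4, 'q': 9}
lookup['u'] = 5 → {'e': 10, 'y': 4, 'q': 9, 'u': 5}
lookup['m'] = lookup['u']+4 = 9 → {'e': 10, 'y': 4, 'q': 9, 'u': 5, 'm': 9}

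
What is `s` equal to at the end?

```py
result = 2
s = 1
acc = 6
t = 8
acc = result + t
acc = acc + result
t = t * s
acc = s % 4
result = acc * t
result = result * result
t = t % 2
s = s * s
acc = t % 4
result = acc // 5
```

acc = 2+8 = 10
acc = 10+2 = 12
t = 8*1 = 8
acc = 1%4 = 1
result = 1*8 = 8
result = 8*8 = 64
t = 8%2 = 0
s = 1*1 = 1
acc = 0%4 = 0
result = 0//5 = 0

1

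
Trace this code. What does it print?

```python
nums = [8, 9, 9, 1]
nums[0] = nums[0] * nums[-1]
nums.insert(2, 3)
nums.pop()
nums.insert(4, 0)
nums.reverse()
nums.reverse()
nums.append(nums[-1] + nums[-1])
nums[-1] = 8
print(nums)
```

[8, 9, 3, 9, 0, 8]

nums[0] = nums[0]*nums[-1] = 8*1 = 8 → [8, 9, 9, 1]
insert 3 at 2 → [8, 9, 3, 9, 1]
pop() removes 1 → [8, 9, 3, 9]
insert 0 at 4 → [8, 9, 3, 9, 0]
reverse → [0, 9, 3, 9, 8]
reverse → [8, 9, 3, 9, 0]
append nums[-1]+nums[-1] = 0+0 = 0 → [8, 9, 3, 9, 0, 0]
nums[-1] = 8 → [8, 9, 3, 9, 0, 8]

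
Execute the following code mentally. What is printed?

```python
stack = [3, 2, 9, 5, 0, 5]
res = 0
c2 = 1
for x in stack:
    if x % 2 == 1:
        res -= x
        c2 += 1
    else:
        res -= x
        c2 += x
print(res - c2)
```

x=3: odd, res = 0-3 = -3; c2=2
x=2: not odd, res = (-3)-2 = -5; c2=4
x=9: odd, res = (-5)-9 = -14; c2=5
x=5: odd, res = (-14)-5 = -19; c2=6
x=0: not odd, res = (-19)-0 = -19; c2=6
x=5: odd, res = (-19)-5 = -24; c2=7
res-c2 = (-24)-7 = -31

-31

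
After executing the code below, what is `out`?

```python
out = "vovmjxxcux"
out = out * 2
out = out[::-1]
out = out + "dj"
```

repeat ×2 → 'vovmjxxcuxvovmjxxcux'
reverse → 'xucxxjmvovxucxxjmvov'
+ 'dj' → 'xucxxjmvovxucxxjmvovdj'

'xucxxjmvovxucxxjmvovdj'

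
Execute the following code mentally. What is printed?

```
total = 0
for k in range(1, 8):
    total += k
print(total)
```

28

k=1: total = 0+1 = 1
k=2: total = 1+2 = 3
k=3: total = 3+3 = 6
k=4: total = 6+4 = 10
k=5: total = 10+5 = 15
k=6: total = 15+6 = 21
k=7: total = 21+7 = 28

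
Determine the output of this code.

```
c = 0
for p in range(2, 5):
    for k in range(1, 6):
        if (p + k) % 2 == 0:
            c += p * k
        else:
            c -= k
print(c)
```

39

p=2,k=1: odd sum, c = 0-1 = -1
p=2,k=2: even sum, c = (-1)+4 = 3
p=2,k=3: odd sum, c = 3-3 = 0
p=2,k=4: even sum, c = 0+8 = 8
p=2,k=5: odd sum, c = 8-5 = 3
p=3,k=1: even sum, c = 3+3 = 6
p=3,k=2: odd sum, c = 6-2 = 4
p=3,k=3: even sum, c = 4+9 = 13
p=3,k=4: odd sum, c = 13-4 = 9
p=3,k=5: even sum, c = 9+15 = 24
p=4,k=1: odd sum, c = 24-1 = 23
p=4,k=2: even sum, c = 23+8 = 31
p=4,k=3: odd sum, c = 31-3 = 28
p=4,k=4: even sum, c = 28+16 = 44
p=4,k=5: odd sum, c = 44-5 = 39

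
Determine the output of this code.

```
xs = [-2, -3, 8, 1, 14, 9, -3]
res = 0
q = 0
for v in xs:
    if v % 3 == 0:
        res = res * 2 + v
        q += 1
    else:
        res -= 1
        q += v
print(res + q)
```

7

v=-2: not %3==0, res = 0-1 = -1; q=-2
v=-3: %3==0, res = (-1)*2+(-3) = -5; q=-1
v=8: not %3==0, res = (-5)-1 = -6; q=7
v=1: not %3==0, res = (-6)-1 = -7; q=8
v=14: not %3==0, res = (-7)-1 = -8; q=22
v=9: %3==0, res = (-8)*2+9 = -7; q=23
v=-3: %3==0, res = (-7)*2+(-3) = -17; q=24
res+q = (-17)+24 = 7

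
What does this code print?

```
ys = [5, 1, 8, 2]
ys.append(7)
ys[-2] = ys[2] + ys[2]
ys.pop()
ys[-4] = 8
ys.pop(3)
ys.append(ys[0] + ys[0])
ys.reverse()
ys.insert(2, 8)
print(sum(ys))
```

41

append 7 → [5, 1, 8, 2, 7]
ys[-2] = ys[2]+ys[2] = 8+8 = 16 → [5, 1, 8, 16, 7]
pop() removes 7 → [5, 1, 8, 16]
ys[-4] = 8 → [8, 1, 8, 16]
pop(3) removes 16 → [8, 1, 8]
append ys[0]+ys[0] = 8+8 = 16 → [8, 1, 8, 16]
reverse → [16, 8, 1, 8]
insert 8 at 2 → [16, 8, 8, 1, 8]
sum = 41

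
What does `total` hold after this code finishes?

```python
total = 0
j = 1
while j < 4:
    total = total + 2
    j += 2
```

j=1: total = 0+2 = 2
j=3: total = 2+2 = 4

4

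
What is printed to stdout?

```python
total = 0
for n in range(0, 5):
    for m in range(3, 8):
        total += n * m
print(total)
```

n=0,m=3: total = 0+0 = 0
n=0,m=4: total = 0+0 = 0
n=0,m=5: total = 0+0 = 0
n=0,m=6: total = 0+0 = 0
n=0,m=7: total = 0+0 = 0
n=1,m=3: total = 0+3 = 3
n=1,m=4: total = 3+4 = 7
n=1,m=5: total = 7+5 = 12
n=1,m=6: total = 12+6 = 18
n=1,m=7: total = 18+7 = 25
n=2,m=3: total = 25+6 = 31
n=2,m=4: total = 31+8 = 39
n=2,m=5: total = 39+10 = 49
n=2,m=6: total = 49+12 = 61
n=2,m=7: total = 61+14 = 75
n=3,m=3: total = 75+9 = 84
n=3,m=4: total = 84+12 = 96
n=3,m=5: total = 96+15 = 111
n=3,m=6: total = 111+18 = 129
n=3,m=7: total = 129+21 = 150
n=4,m=3: total = 150+12 = 162
n=4,m=4: total = 162+16 = 178
n=4,m=5: total = 178+20 = 198
n=4,m=6: total = 198+24 = 222
n=4,m=7: total = 222+28 = 250

250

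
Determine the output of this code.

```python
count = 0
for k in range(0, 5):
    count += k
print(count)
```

k=0: count = 0+0 = 0
k=1: count = 0+1 = 1
k=2: count = 1+2 = 3
k=3: count = 3+3 = 6
k=4: count = 6+4 = 10

10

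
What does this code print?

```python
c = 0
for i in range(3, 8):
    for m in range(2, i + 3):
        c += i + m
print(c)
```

i=3,m=2: c = 0+5 = 5
i=3,m=3: c = 5+6 = 11
i=3,m=4: c = 11+7 = 18
i=3,m=5: c = 18+8 = 26
i=4,m=2: c = 26+6 = 32
i=4,m=3: c = 32+7 = 39
i=4,m=4: c = 39+8 = 47
i=4,m=5: c = 47+9 = 56
i=4,m=6: c = 56+10 = 66
i=5,m=2: c = 66+7 = 73
i=5,m=3: c = 73+8 = 81
i=5,m=4: c = 81+9 = 90
i=5,m=5: c = 90+10 = 100
i=5,m=6: c = 100+11 = 111
i=5,m=7: c = 111+12 = 123
i=6,m=2: c = 123+8 = 131
i=6,m=3: c = 131+9 = 140
i=6,m=4: c = 140+10 = 150
i=6,m=5: c = 150+11 = 161
i=6,m=6: c = 161+12 = 173
i=6,m=7: c = 173+13 = 186
i=6,m=8: c = 186+14 = 200
i=7,m=2: c = 200+9 = 209
i=7,m=3: c = 209+10 = 219
i=7,m=4: c = 219+11 = 230
i=7,m=5: c = 230+12 = 242
i=7,m=6: c = 242+13 = 255
i=7,m=7: c = 255+14 = 269
i=7,m=8: c = 269+15 = 284
i=7,m=9: c = 284+16 = 300

300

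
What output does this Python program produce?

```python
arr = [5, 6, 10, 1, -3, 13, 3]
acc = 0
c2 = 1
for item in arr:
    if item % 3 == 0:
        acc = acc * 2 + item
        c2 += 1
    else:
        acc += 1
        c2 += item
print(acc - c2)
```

item=5: not %3==0, acc = 0+1 = 1; c2=6
item=6: %3==0, acc = 1*2+6 = 8; c2=7
item=10: not %3==0, acc = 8+1 = 9; c2=17
item=1: not %3==0, acc = 9+1 = 10; c2=18
item=-3: %3==0, acc = 10*2+(-3) = 17; c2=19
item=13: not %3==0, acc = 17+1 = 18; c2=32
item=3: %3==0, acc = 18*2+3 = 39; c2=33
acc-c2 = 39-33 = 6

6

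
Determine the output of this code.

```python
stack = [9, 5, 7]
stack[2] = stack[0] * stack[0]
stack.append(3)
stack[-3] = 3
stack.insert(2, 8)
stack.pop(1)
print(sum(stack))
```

stack[2] = stack[0]*stack[0] = 9*9 = 81 → [9, 5, 81]
append 3 → [9, 5, 81, 3]
stack[-3] = 3 → [9, 3, 81, 3]
insert 8 at 2 → [9, 3, 8, 81, 3]
pop(1) removes 3 → [9, 8, 81, 3]
sum = 101

101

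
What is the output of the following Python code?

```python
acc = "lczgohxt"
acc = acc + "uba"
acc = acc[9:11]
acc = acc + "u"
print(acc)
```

bau

+ 'uba' → 'lczgohxtuba'
slice [9:11] → 'ba'
+ 'u' → 'bau'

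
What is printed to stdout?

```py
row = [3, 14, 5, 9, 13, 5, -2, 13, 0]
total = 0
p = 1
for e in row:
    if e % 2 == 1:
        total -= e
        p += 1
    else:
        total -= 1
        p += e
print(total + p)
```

-32

e=3: odd, total = 0-3 = -3; p=2
e=14: not odd, total = (-3)-1 = -4; p=16
e=5: odd, total = (-4)-5 = -9; p=17
e=9: odd, total = (-9)-9 = -18; p=18
e=13: odd, total = (-18)-13 = -31; p=19
e=5: odd, total = (-31)-5 = -36; p=20
e=-2: not odd, total = (-36)-1 = -37; p=18
e=13: odd, total = (-37)-13 = -50; p=19
e=0: not odd, total = (-50)-1 = -51; p=19
total+p = (-51)+19 = -32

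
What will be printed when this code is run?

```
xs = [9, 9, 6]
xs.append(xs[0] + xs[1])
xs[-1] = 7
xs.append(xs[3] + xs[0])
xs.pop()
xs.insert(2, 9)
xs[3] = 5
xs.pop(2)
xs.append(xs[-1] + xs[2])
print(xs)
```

[9, 9, 5, 7, 12]

append xs[0]+xs[1] = 9+9 = 18 → [9, 9, 6, 18]
xs[-1] = 7 → [9, 9, 6, 7]
append xs[3]+xs[0] = 7+9 = 16 → [9, 9, 6, 7, 16]
pop() removes 16 → [9, 9, 6, 7]
insert 9 at 2 → [9, 9, 9, 6, 7]
xs[3] = 5 → [9, 9, 9, 5, 7]
pop(2) removes 9 → [9, 9, 5, 7]
append xs[-1]+xs[2] = 7+5 = 12 → [9, 9, 5, 7, 12]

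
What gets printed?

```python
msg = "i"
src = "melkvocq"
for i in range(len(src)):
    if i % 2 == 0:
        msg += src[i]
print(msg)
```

i=0: add 'm' → 'im'
i=1: skip
i=2: add 'l' → 'iml'
i=3: skip
i=4: add 'v' → 'imlv'
i=5: skip
i=6: add 'c' → 'imlvc'
i=7: skip

imlvc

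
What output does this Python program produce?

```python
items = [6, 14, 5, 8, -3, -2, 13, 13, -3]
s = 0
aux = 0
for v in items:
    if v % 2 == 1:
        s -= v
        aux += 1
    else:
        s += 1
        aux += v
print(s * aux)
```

v=6: not odd, s = 0+1 = 1; aux=6
v=14: not odd, s = 1+1 = 2; aux=20
v=5: odd, s = 2-5 = -3; aux=21
v=8: not odd, s = (-3)+1 = -2; aux=29
v=-3: odd, s = (-2)-(-3) = 1; aux=30
v=-2: not odd, s = 1+1 = 2; aux=28
v=13: odd, s = 2-13 = -11; aux=29
v=13: odd, s = (-11)-13 = -24; aux=30
v=-3: odd, s = (-24)-(-3) = -21; aux=31
s*aux = (-21)*31 = -651

-651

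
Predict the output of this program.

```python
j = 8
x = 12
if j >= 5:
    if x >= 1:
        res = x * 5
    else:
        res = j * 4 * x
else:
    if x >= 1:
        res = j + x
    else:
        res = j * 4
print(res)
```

j=8, x=12
j >= 5 is True; x >= 1 is True
→ res = x * 5 = 60

60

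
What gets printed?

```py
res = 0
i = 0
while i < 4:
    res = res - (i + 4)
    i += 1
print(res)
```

i=0: res = 0-4 = -4
i=1: res = (-4)-5 = -9
i=2: res = (-9)-6 = -15
i=3: res = (-15)-7 = -22

-22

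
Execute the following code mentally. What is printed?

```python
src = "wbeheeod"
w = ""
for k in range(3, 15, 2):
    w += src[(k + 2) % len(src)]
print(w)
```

edbhed

k=3: add src[5]='e' → 'e'
k=5: add src[7]='d' → 'ed'
k=7: add src[1]='b' → 'edb'
k=9: add src[3]='h' → 'edbh'
k=11: add src[5]='e' → 'edbhe'
k=13: add src[7]='d' → 'edbhed'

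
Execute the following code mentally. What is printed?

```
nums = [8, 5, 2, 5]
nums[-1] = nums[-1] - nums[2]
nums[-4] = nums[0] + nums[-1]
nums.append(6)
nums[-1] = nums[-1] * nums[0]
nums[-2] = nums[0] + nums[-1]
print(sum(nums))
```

nums[-1] = nums[-1]-nums[2] = 5-2 = 3 → [8, 5, 2, 3]
nums[-4] = nums[0]+nums[-1] = 8+3 = 11 → [11, 5, 2, 3]
append 6 → [11, 5, 2, 3, 6]
nums[-1] = nums[-1]*nums[0] = 6*11 = 66 → [11, 5, 2, 3, 66]
nums[-2] = nums[0]+nums[-1] = 11+66 = 77 → [11, 5, 2, 77, 66]
sum = 161

161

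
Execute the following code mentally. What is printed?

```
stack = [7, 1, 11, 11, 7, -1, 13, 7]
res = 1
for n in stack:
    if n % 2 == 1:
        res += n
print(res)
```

n=7: odd, res = 1+7 = 8
n=1: odd, res = 8+1 = 9
n=11: odd, res = 9+11 = 20
n=11: odd, res = 20+11 = 31
n=7: odd, res = 31+7 = 38
n=-1: odd, res = 38+(-1) = 37
n=13: odd, res = 37+13 = 50
n=7: odd, res = 50+7 = 57

57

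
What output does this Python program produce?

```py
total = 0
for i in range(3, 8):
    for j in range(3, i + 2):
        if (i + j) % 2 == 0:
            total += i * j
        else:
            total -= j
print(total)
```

i=3,j=3: even sum, total = 0+9 = 9
i=3,j=4: odd sum, total = 9-4 = 5
i=4,j=3: odd sum, total = 5-3 = 2
i=4,j=4: even sum, total = 2+16 = 18
i=4,j=5: odd sum, total = 18-5 = 13
i=5,j=3: even sum, total = 13+15 = 28
i=5,j=4: odd sum, total = 28-4 = 24
i=5,j=5: even sum, total = 24+25 = 49
i=5,j=6: odd sum, total = 49-6 = 43
i=6,j=3: odd sum, total = 43-3 = 40
i=6,j=4: even sum, total = 40+24 = 64
i=6,j=5: odd sum, total = 64-5 = 59
i=6,j=6: even sum, total = 59+36 = 95
i=6,j=7: odd sum, total = 95-7 = 88
i=7,j=3: even sum, total = 88+21 = 109
i=7,j=4: odd sum, total = 109-4 = 105
i=7,j=5: even sum, total = 105+35 = 140
i=7,j=6: odd sum, total = 140-6 = 134
i=7,j=7: even sum, total = 134+49 = 183
i=7,j=8: odd sum, total = 183-8 = 175

175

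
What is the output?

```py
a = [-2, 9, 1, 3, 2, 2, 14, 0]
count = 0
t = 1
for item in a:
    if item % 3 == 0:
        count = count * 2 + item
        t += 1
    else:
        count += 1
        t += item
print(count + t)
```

item=-2: not %3==0, count = 0+1 = 1; t=-1
item=9: %3==0, count = 1*2+9 = 11; t=0
item=1: not %3==0, count = 11+1 = 12; t=1
item=3: %3==0, count = 12*2+3 = 27; t=2
item=2: not %3==0, count = 27+1 = 28; t=4
item=2: not %3==0, count = 28+1 = 29; t=6
item=14: not %3==0, count = 29+1 = 30; t=20
item=0: %3==0, count = 30*2+0 = 60; t=21
count+t = 60+21 = 81

81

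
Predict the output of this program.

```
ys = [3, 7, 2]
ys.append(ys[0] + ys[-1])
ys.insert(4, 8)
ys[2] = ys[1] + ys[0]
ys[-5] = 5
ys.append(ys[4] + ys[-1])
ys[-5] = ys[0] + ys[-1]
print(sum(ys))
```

append ys[0]+ys[-1] = 3+2 = 5 → [3, 7, 2, 5]
insert 8 at 4 → [3, 7, 2, 5, 8]
ys[2] = ys[1]+ys[0] = 7+3 = 10 → [3, 7, 10, 5, 8]
ys[-5] = 5 → [5, 7, 10, 5, 8]
append ys[4]+ys[-1] = 8+8 = 16 → [5, 7, 10, 5, 8, 16]
ys[-5] = ys[0]+ys[-1] = 5+16 = 21 → [5, 21, 10, 5, 8, 16]
sum = 65

65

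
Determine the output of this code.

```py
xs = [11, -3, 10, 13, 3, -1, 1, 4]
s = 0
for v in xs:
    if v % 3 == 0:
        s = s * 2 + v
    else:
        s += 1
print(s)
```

v=11: not %3==0, s = 0+1 = 1
v=-3: %3==0, s = 1*2+(-3) = -1
v=10: not %3==0, s = (-1)+1 = 0
v=13: not %3==0, s = 0+1 = 1
v=3: %3==0, s = 1*2+3 = 5
v=-1: not %3==0, s = 5+1 = 6
v=1: not %3==0, s = 6+1 = 7
v=4: not %3==0, s = 7+1 = 8

8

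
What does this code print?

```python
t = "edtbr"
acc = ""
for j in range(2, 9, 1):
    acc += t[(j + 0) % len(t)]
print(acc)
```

j=2: add t[2]='t' → 't'
j=3: add t[3]='b' → 'tb'
j=4: add t[4]='r' → 'tbr'
j=5: add t[0]='e' → 'tbre'
j=6: add t[1]='d' → 'tbred'
j=7: add t[2]='t' → 'tbredt'
j=8: add t[3]='b' → 'tbredtb'

tbredtb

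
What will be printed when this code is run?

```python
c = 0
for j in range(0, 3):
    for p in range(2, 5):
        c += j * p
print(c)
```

j=0,p=2: c = 0+0 = 0
j=0,p=3: c = 0+0 = 0
j=0,p=4: c = 0+0 = 0
j=1,p=2: c = 0+2 = 2
j=1,p=3: c = 2+3 = 5
j=1,p=4: c = 5+4 = 9
j=2,p=2: c = 9+4 = 13
j=2,p=3: c = 13+6 = 19
j=2,p=4: c = 19+8 = 27

27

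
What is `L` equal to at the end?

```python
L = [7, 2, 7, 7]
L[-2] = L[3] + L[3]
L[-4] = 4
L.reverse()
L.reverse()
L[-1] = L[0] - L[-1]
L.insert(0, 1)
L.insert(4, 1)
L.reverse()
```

L[-2] = L[3]+L[3] = 7+7 = 14 → [7, 2, 14, 7]
L[-4] = 4 → [4, 2, 14, 7]
reverse → [7, 14, 2, 4]
reverse → [4, 2, 14, 7]
L[-1] = L[0]-L[-1] = 4-7 = -3 → [4, 2, 14, -3]
insert 1 at 0 → [1, 4, 2, 14, -3]
insert 1 at 4 → [1, 4, 2, 14, 1, -3]
reverse → [-3, 1, 14, 2, 4, 1]

[-3, 1, 14, 2, 4, 1]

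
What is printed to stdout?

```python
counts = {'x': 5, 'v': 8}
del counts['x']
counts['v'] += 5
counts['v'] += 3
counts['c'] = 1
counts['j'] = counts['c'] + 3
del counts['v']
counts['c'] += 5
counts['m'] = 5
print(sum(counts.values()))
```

del 'x' → {'v': 8}
counts['v'] = 8+5 = 13 → {'v': 13}
counts['v'] = 13+3 = 16 → {'v': 16}
counts['c'] = 1 → {'v': 16, 'c': 1}
counts['j'] = counts['c']+3 = 4 → {'v': 16, 'c': 1, 'j': 4}
del 'v' → {'c': 1, 'j': 4}
counts['c'] = 1+5 = 6 → {'c': 6, 'j': 4}
counts['m'] = 5 → {'c': 6, 'j': 4, 'm': 5}
sum of values = 15

15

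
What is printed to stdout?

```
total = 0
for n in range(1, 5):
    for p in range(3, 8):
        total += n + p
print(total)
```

150

n=1,p=3: total = 0+4 = 4
n=1,p=4: total = 4+5 = 9
n=1,p=5: total = 9+6 = 15
n=1,p=6: total = 15+7 = 22
n=1,p=7: total = 22+8 = 30
n=2,p=3: total = 30+5 = 35
n=2,p=4: total = 35+6 = 41
n=2,p=5: total = 41+7 = 48
n=2,p=6: total = 48+8 = 56
n=2,p=7: total = 56+9 = 65
n=3,p=3: total = 65+6 = 71
n=3,p=4: total = 71+7 = 78
n=3,p=5: total = 78+8 = 86
n=3,p=6: total = 86+9 = 95
n=3,p=7: total = 95+10 = 105
n=4,p=3: total = 105+7 = 112
n=4,p=4: total = 112+8 = 120
n=4,p=5: total = 120+9 = 129
n=4,p=6: total = 129+10 = 139
n=4,p=7: total = 139+11 = 150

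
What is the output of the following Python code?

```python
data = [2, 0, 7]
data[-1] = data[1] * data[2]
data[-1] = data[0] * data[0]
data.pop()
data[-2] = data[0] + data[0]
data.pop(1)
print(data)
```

data[-1] = data[1]*data[2] = 0*7 = 0 → [2, 0, 0]
data[-1] = data[0]*data[0] = 2*2 = 4 → [2, 0, 4]
pop() removes 4 → [2, 0]
data[-2] = data[0]+data[0] = 2+2 = 4 → [4, 0]
pop(1) removes 0 → [4]

[4]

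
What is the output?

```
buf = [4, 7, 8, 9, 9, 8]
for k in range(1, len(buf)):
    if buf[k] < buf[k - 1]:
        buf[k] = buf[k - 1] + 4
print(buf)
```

k=1: 7>=4, unchanged → [4, 7, 8, 9, 9, 8]
k=2: 8>=7, unchanged → [4, 7, 8, 9, 9, 8]
k=3: 9>=8, unchanged → [4, 7, 8, 9, 9, 8]
k=4: 9>=9, unchanged → [4, 7, 8, 9, 9, 8]
k=5: 8<9, buf[5] = 9+4 = 13 → [4, 7, 8, 9, 9, 13]

[4, 7, 8, 9, 9, 13]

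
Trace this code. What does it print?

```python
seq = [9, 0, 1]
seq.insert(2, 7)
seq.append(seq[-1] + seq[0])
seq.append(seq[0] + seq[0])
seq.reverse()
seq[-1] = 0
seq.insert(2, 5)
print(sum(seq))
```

41

insert 7 at 2 → [9, 0, 7, 1]
append seq[-1]+seq[0] = 1+9 = 10 → [9, 0, 7, 1, 10]
append seq[0]+seq[0] = 9+9 = 18 → [9, 0, 7, 1, 10, 18]
reverse → [18, 10, 1, 7, 0, 9]
seq[-1] = 0 → [18, 10, 1, 7, 0, 0]
insert 5 at 2 → [18, 10, 5, 1, 7, 0, 0]
sum = 41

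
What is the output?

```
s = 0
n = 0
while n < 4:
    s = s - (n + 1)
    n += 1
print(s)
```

-10

n=0: s = 0-1 = -1
n=1: s = (-1)-2 = -3
n=2: s = (-3)-3 = -6
n=3: s = (-6)-4 = -10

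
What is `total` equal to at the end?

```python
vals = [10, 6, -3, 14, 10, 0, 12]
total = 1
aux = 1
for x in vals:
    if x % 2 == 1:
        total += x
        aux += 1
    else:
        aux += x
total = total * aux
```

-108

x=10: not odd; aux=11
x=6: not odd; aux=17
x=-3: odd, total = 1+(-3) = -2; aux=18
x=14: not odd; aux=32
x=10: not odd; aux=42
x=0: not odd; aux=42
x=12: not odd; aux=54
total*aux = (-2)*54 = -108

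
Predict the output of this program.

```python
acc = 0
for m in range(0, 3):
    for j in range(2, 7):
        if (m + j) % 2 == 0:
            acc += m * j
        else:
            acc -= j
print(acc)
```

4

m=0,j=2: even sum, acc = 0+0 = 0
m=0,j=3: odd sum, acc = 0-3 = -3
m=0,j=4: even sum, acc = (-3)+0 = -3
m=0,j=5: odd sum, acc = (-3)-5 = -8
m=0,j=6: even sum, acc = (-8)+0 = -8
m=1,j=2: odd sum, acc = (-8)-2 = -10
m=1,j=3: even sum, acc = (-10)+3 = -7
m=1,j=4: odd sum, acc = (-7)-4 = -11
m=1,j=5: even sum, acc = (-11)+5 = -6
m=1,j=6: odd sum, acc = (-6)-6 = -12
m=2,j=2: even sum, acc = (-12)+4 = -8
m=2,j=3: odd sum, acc = (-8)-3 = -11
m=2,j=4: even sum, acc = (-11)+8 = -3
m=2,j=5: odd sum, acc = (-3)-5 = -8
m=2,j=6: even sum, acc = (-8)+12 = 4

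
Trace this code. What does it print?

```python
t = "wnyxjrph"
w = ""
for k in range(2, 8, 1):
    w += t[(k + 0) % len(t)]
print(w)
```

yxjrph

k=2: add t[2]='y' → 'y'
k=3: add t[3]='x' → 'yx'
k=4: add t[4]='j' → 'yxj'
k=5: add t[5]='r' → 'yxjr'
k=6: add t[6]='p' → 'yxjrp'
k=7: add t[7]='h' → 'yxjrph'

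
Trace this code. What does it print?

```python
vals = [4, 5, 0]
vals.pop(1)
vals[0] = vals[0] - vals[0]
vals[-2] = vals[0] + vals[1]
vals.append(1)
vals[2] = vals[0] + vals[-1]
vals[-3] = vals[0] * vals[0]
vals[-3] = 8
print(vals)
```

[8, 0, 1]

pop(1) removes 5 → [4, 0]
vals[0] = vals[0]-vals[0] = 4-4 = 0 → [0, 0]
vals[-2] = vals[0]+vals[1] = 0+0 = 0 → [0, 0]
append 1 → [0, 0, 1]
vals[2] = vals[0]+vals[-1] = 0+1 = 1 → [0, 0, 1]
vals[-3] = vals[0]*vals[0] = 0*0 = 0 → [0, 0, 1]
vals[-3] = 8 → [8, 0, 1]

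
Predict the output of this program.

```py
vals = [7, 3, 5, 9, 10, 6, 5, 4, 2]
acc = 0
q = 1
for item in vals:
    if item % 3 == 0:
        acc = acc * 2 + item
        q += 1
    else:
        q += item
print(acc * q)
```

1332

item=7: not %3==0; q=8
item=3: %3==0, acc = 0*2+3 = 3; q=9
item=5: not %3==0; q=14
item=9: %3==0, acc = 3*2+9 = 15; q=15
item=10: not %3==0; q=25
item=6: %3==0, acc = 15*2+6 = 36; q=26
item=5: not %3==0; q=31
item=4: not %3==0; q=35
item=2: not %3==0; q=37
acc*q = 36*37 = 1332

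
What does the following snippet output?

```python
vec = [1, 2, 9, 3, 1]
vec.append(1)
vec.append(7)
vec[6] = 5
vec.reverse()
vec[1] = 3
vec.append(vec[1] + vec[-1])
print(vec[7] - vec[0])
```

-1

append 1 → [1, 2, 9, 3, 1, 1]
append 7 → [1, 2, 9, 3, 1, 1, 7]
vec[6] = 5 → [1, 2, 9, 3, 1, 1, 5]
reverse → [5, 1, 1, 3, 9, 2, 1]
vec[1] = 3 → [5, 3, 1, 3, 9, 2, 1]
append vec[1]+vec[-1] = 3+1 = 4 → [5, 3, 1, 3, 9, 2, 1, 4]
vec[7]-vec[0] = 4-5 = -1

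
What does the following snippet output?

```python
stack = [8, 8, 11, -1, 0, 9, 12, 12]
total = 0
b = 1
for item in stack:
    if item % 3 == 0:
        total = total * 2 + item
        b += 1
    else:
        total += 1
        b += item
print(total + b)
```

167

item=8: not %3==0, total = 0+1 = 1; b=9
item=8: not %3==0, total = 1+1 = 2; b=17
item=11: not %3==0, total = 2+1 = 3; b=28
item=-1: not %3==0, total = 3+1 = 4; b=27
item=0: %3==0, total = 4*2+0 = 8; b=28
item=9: %3==0, total = 8*2+9 = 25; b=29
item=12: %3==0, total = 25*2+12 = 62; b=30
item=12: %3==0, total = 62*2+12 = 136; b=31
total+b = 136+31 = 167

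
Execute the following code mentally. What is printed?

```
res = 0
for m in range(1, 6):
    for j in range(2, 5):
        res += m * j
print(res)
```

m=1,j=2: res = 0+2 = 2
m=1,j=3: res = 2+3 = 5
m=1,j=4: res = 5+4 = 9
m=2,j=2: res = 9+4 = 13
m=2,j=3: res = 13+6 = 19
m=2,j=4: res = 19+8 = 27
m=3,j=2: res = 27+6 = 33
m=3,j=3: res = 33+9 = 42
m=3,j=4: res = 42+12 = 54
m=4,j=2: res = 54+8 = 62
m=4,j=3: res = 62+12 = 74
m=4,j=4: res = 74+16 = 90
m=5,j=2: res = 90+10 = 100
m=5,j=3: res = 100+15 = 115
m=5,j=4: res = 115+20 = 135

135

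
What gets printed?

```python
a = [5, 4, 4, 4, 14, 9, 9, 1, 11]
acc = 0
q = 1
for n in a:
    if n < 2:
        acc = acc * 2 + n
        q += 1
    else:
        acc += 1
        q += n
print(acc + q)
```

n=5: not <2, acc = 0+1 = 1; q=6
n=4: not <2, acc = 1+1 = 2; q=10
n=4: not <2, acc = 2+1 = 3; q=14
n=4: not <2, acc = 3+1 = 4; q=18
n=14: not <2, acc = 4+1 = 5; q=32
n=9: not <2, acc = 5+1 = 6; q=41
n=9: not <2, acc = 6+1 = 7; q=50
n=1: <2, acc = 7*2+1 = 15; q=51
n=11: not <2, acc = 15+1 = 16; q=62
acc+q = 16+62 = 78

78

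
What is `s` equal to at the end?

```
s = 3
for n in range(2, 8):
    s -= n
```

-24

n=2: s = 3-2 = 1
n=3: s = 1-3 = -2
n=4: s = (-2)-4 = -6
n=5: s = (-6)-5 = -11
n=6: s = (-11)-6 = -17
n=7: s = (-17)-7 = -24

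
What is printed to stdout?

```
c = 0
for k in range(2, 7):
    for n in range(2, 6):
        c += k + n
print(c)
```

150

k=2,n=2: c = 0+4 = 4
k=2,n=3: c = 4+5 = 9
k=2,n=4: c = 9+6 = 15
k=2,n=5: c = 15+7 = 22
k=3,n=2: c = 22+5 = 27
k=3,n=3: c = 27+6 = 33
k=3,n=4: c = 33+7 = 40
k=3,n=5: c = 40+8 = 48
k=4,n=2: c = 48+6 = 54
k=4,n=3: c = 54+7 = 61
k=4,n=4: c = 61+8 = 69
k=4,n=5: c = 69+9 = 78
k=5,n=2: c = 78+7 = 85
k=5,n=3: c = 85+8 = 93
k=5,n=4: c = 93+9 = 102
k=5,n=5: c = 102+10 = 112
k=6,n=2: c = 112+8 = 120
k=6,n=3: c = 120+9 = 129
k=6,n=4: c = 129+10 = 139
k=6,n=5: c = 139+11 = 150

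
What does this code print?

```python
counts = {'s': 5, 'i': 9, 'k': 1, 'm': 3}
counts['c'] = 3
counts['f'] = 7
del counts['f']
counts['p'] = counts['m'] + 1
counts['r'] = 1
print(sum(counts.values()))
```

counts['c'] = 3 → {'s': 5, 'i': 9, 'k': 1, 'm': 3, 'c': 3}
counts['f'] = 7 → {'s': 5, 'i': 9, 'k': 1, 'm': 3, 'c': 3, 'f': 7}
del 'f' → {'s': 5, 'i': 9, 'k': 1, 'm': 3, 'c': 3}
counts['p'] = counts['m']+1 = 4 → {'s': 5, 'i': 9, 'k': 1, 'm': 3, 'c': 3, 'p': 4}
counts['r'] = 1 → {'s': 5, 'i': 9, 'k': 1, 'm': 3, 'c': 3, 'p': 4, 'r': 1}
sum of values = 26

26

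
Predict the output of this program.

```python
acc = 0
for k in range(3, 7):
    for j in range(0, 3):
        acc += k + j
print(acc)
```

k=3,j=0: acc = 0+3 = 3
k=3,j=1: acc = 3+4 = 7
k=3,j=2: acc = 7+5 = 12
k=4,j=0: acc = 12+4 = 16
k=4,j=1: acc = 16+5 = 21
k=4,j=2: acc = 21+6 = 27
k=5,j=0: acc = 27+5 = 32
k=5,j=1: acc = 32+6 = 38
k=5,j=2: acc = 38+7 = 45
k=6,j=0: acc = 45+6 = 51
k=6,j=1: acc = 51+7 = 58
k=6,j=2: acc = 58+8 = 66

66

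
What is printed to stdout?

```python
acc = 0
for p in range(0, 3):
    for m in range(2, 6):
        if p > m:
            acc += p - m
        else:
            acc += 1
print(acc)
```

12

p=0,m=2: not 0>2, acc = 0+1 = 1
p=0,m=3: not 0>3, acc = 1+1 = 2
p=0,m=4: not 0>4, acc = 2+1 = 3
p=0,m=5: not 0>5, acc = 3+1 = 4
p=1,m=2: not 1>2, acc = 4+1 = 5
p=1,m=3: not 1>3, acc = 5+1 = 6
p=1,m=4: not 1>4, acc = 6+1 = 7
p=1,m=5: not 1>5, acc = 7+1 = 8
p=2,m=2: not 2>2, acc = 8+1 = 9
p=2,m=3: not 2>3, acc = 9+1 = 10
p=2,m=4: not 2>4, acc = 10+1 = 11
p=2,m=5: not 2>5, acc = 11+1 = 12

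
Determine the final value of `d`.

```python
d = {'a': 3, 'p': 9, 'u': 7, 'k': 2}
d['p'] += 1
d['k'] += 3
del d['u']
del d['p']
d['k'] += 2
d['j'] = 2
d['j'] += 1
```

d['p'] = 9+1 = 10 → {'a': 3, 'p': 10, 'u': 7, 'k': 2}
d['k'] = 2+3 = 5 → {'a': 3, 'p': 10, 'u': 7, 'k': 5}
del 'u' → {'a': 3, 'p': 10, 'k': 5}
del 'p' → {'a': 3, 'k': 5}
d['k'] = 5+2 = 7 → {'a': 3, 'k': 7}
d['j'] = 2 → {'a': 3, 'k': 7, 'j': 2}
d['j'] = 2+1 = 3 → {'a': 3, 'k': 7, 'j': 3}

{'a': 3, 'k': 7, 'j': 3}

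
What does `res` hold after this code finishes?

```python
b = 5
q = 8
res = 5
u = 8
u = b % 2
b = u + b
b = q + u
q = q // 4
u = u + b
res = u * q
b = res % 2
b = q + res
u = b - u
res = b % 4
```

2

u = 5%2 = 1
b = 1+5 = 6
b = 8+1 = 9
q = 8//4 = 2
u = 1+9 = 10
res = 10*2 = 20
b = 20%2 = 0
b = 2+20 = 22
u = 22-10 = 12
res = 22%4 = 2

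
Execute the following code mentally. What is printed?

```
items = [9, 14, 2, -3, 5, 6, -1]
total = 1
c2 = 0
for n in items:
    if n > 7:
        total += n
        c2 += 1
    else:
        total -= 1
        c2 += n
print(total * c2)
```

n=9: >7, total = 1+9 = 10; c2=1
n=14: >7, total = 10+14 = 24; c2=2
n=2: not >7, total = 24-1 = 23; c2=4
n=-3: not >7, total = 23-1 = 22; c2=1
n=5: not >7, total = 22-1 = 21; c2=6
n=6: not >7, total = 21-1 = 20; c2=12
n=-1: not >7, total = 20-1 = 19; c2=11
total*c2 = 19*11 = 209

209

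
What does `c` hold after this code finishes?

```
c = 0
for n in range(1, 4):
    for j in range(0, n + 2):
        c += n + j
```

n=1,j=0: c = 0+1 = 1
n=1,j=1: c = 1+2 = 3
n=1,j=2: c = 3+3 = 6
n=2,j=0: c = 6+2 = 8
n=2,j=1: c = 8+3 = 11
n=2,j=2: c = 11+4 = 15
n=2,j=3: c = 15+5 = 20
n=3,j=0: c = 20+3 = 23
n=3,j=1: c = 23+4 = 27
n=3,j=2: c = 27+5 = 32
n=3,j=3: c = 32+6 = 38
n=3,j=4: c = 38+7 = 45

45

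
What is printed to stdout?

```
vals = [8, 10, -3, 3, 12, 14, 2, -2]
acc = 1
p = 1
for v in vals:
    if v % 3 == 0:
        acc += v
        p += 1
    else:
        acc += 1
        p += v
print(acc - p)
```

-18

v=8: not %3==0, acc = 1+1 = 2; p=9
v=10: not %3==0, acc = 2+1 = 3; p=19
v=-3: %3==0, acc = 3+(-3) = 0; p=20
v=3: %3==0, acc = 0+3 = 3; p=21
v=12: %3==0, acc = 3+12 = 15; p=22
v=14: not %3==0, acc = 15+1 = 16; p=36
v=2: not %3==0, acc = 16+1 = 17; p=38
v=-2: not %3==0, acc = 17+1 = 18; p=36
acc-p = 18-36 = -18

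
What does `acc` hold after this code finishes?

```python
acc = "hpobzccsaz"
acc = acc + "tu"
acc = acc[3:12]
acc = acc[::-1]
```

'utzascczb'

+ 'tu' → 'hpobzccsaztu'
slice [3:12] → 'bzccsaztu'
reverse → 'utzascczb'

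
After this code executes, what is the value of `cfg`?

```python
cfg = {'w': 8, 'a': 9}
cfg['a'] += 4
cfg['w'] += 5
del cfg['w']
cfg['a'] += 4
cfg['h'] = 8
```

cfg['a'] = 9+4 = 13 → {'w': 8, 'a': 13}
cfg['w'] = 8+5 = 13 → {'w': 13, 'a': 13}
del 'w' → {'a': 13}
cfg['a'] = 13+4 = 17 → {'a': 17}
cfg['h'] = 8 → {'a': 17, 'h': 8}

{'a': 17, 'h': 8}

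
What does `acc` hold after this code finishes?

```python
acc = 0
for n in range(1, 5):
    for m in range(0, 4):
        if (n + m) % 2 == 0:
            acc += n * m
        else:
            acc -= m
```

16

n=1,m=0: odd sum, acc = 0-0 = 0
n=1,m=1: even sum, acc = 0+1 = 1
n=1,m=2: odd sum, acc = 1-2 = -1
n=1,m=3: even sum, acc = (-1)+3 = 2
n=2,m=0: even sum, acc = 2+0 = 2
n=2,m=1: odd sum, acc = 2-1 = 1
n=2,m=2: even sum, acc = 1+4 = 5
n=2,m=3: odd sum, acc = 5-3 = 2
n=3,m=0: odd sum, acc = 2-0 = 2
n=3,m=1: even sum, acc = 2+3 = 5
n=3,m=2: odd sum, acc = 5-2 = 3
n=3,m=3: even sum, acc = 3+9 = 12
n=4,m=0: even sum, acc = 12+0 = 12
n=4,m=1: odd sum, acc = 12-1 = 11
n=4,m=2: even sum, acc = 11+8 = 19
n=4,m=3: odd sum, acc = 19-3 = 16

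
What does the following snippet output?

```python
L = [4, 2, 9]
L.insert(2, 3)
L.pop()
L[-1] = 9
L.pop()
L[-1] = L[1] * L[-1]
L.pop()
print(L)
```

insert 3 at 2 → [4, 2, 3, 9]
pop() removes 9 → [4, 2, 3]
L[-1] = 9 → [4, 2, 9]
pop() removes 9 → [4, 2]
L[-1] = L[1]*L[-1] = 2*2 = 4 → [4, 4]
pop() removes 4 → [4]

[4]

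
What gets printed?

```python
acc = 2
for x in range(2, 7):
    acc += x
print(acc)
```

x=2: acc = 2+2 = 4
x=3: acc = 4+3 = 7
x=4: acc = 7+4 = 11
x=5: acc = 11+5 = 16
x=6: acc = 16+6 = 22

22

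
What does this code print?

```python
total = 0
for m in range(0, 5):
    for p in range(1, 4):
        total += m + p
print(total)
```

60

m=0,p=1: total = 0+1 = 1
m=0,p=2: total = 1+2 = 3
m=0,p=3: total = 3+3 = 6
m=1,p=1: total = 6+2 = 8
m=1,p=2: total = 8+3 = 11
m=1,p=3: total = 11+4 = 15
m=2,p=1: total = 15+3 = 18
m=2,p=2: total = 18+4 = 22
m=2,p=3: total = 22+5 = 27
m=3,p=1: total = 27+4 = 31
m=3,p=2: total = 31+5 = 36
m=3,p=3: total = 36+6 = 42
m=4,p=1: total = 42+5 = 47
m=4,p=2: total = 47+6 = 53
m=4,p=3: total = 53+7 = 60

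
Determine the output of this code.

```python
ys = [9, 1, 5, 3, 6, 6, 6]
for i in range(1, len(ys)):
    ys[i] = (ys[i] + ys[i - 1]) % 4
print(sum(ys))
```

18

i=1: ys[1] = (1+9)%4 = 2 → [9, 2, 5, 3, 6, 6, 6]
i=2: ys[2] = (5+2)%4 = 3 → [9, 2, 3, 3, 6, 6, 6]
i=3: ys[3] = (3+3)%4 = 2 → [9, 2, 3, 2, 6, 6, 6]
i=4: ys[4] = (6+2)%4 = 0 → [9, 2, 3, 2, 0, 6, 6]
i=5: ys[5] = (6+0)%4 = 2 → [9, 2, 3, 2, 0, 2, 6]
i=6: ys[6] = (6+2)%4 = 0 → [9, 2, 3, 2, 0, 2, 0]
sum = 18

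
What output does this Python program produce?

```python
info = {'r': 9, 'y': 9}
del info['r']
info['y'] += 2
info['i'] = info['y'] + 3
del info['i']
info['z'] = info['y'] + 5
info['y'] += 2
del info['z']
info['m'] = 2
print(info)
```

{'y': 13, 'm': 2}

del 'r' → {'y': 9}
info['y'] = 9+2 = 11 → {'y': 11}
info['i'] = info['y']+3 = 14 → {'y': 11, 'i': 14}
del 'i' → {'y': 11}
info['z'] = info['y']+5 = 16 → {'y': 11, 'z': 16}
info['y'] = 11+2 = 13 → {'y': 13, 'z': 16}
del 'z' → {'y': 13}
info['m'] = 2 → {'y': 13, 'm': 2}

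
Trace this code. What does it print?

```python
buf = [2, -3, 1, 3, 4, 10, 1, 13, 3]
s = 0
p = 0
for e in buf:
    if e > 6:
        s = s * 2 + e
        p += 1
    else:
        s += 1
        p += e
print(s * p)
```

e=2: not >6, s = 0+1 = 1; p=2
e=-3: not >6, s = 1+1 = 2; p=-1
e=1: not >6, s = 2+1 = 3; p=0
e=3: not >6, s = 3+1 = 4; p=3
e=4: not >6, s = 4+1 = 5; p=7
e=10: >6, s = 5*2+10 = 20; p=8
e=1: not >6, s = 20+1 = 21; p=9
e=13: >6, s = 21*2+13 = 55; p=10
e=3: not >6, s = 55+1 = 56; p=13
s*p = 56*13 = 728

728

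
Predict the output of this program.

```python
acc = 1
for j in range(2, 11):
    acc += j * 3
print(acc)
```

j=2: acc = 1+2*3 = 7
j=3: acc = 7+3*3 = 16
j=4: acc = 16+4*3 = 28
j=5: acc = 28+5*3 = 43
j=6: acc = 43+6*3 = 61
j=7: acc = 61+7*3 = 82
j=8: acc = 82+8*3 = 106
j=9: acc = 106+9*3 = 133
j=10: acc = 133+10*3 = 163

163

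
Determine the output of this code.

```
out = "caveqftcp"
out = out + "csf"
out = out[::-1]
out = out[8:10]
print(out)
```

ev

+ 'csf' → 'caveqftcpcsf'
reverse → 'fscpctfqevac'
slice [8:10] → 'ev'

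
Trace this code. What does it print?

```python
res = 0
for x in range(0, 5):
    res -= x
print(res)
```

x=0: res = 0-0 = 0
x=1: res = 0-1 = -1
x=2: res = (-1)-2 = -3
x=3: res = (-3)-3 = -6
x=4: res = (-6)-4 = -10

-10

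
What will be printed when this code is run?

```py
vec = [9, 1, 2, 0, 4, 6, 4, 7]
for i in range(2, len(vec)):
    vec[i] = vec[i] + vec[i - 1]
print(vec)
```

[9, 1, 3, 3, 7, 13, 17, 24]

i=2: vec[2] = 2+1 = 3 → [9, 1, 3, 0, 4, 6, 4, 7]
i=3: vec[3] = 0+3 = 3 → [9, 1, 3, 3, 4, 6, 4, 7]
i=4: vec[4] = 4+3 = 7 → [9, 1, 3, 3, 7, 6, 4, 7]
i=5: vec[5] = 6+7 = 13 → [9, 1, 3, 3, 7, 13, 4, 7]
i=6: vec[6] = 4+13 = 17 → [9, 1, 3, 3, 7, 13, 17, 7]
i=7: vec[7] = 7+17 = 24 → [9, 1, 3, 3, 7, 13, 17, 24]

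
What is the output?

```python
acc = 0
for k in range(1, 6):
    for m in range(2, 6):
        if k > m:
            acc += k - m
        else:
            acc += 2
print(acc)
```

38

k=1,m=2: not 1>2, acc = 0+2 = 2
k=1,m=3: not 1>3, acc = 2+2 = 4
k=1,m=4: not 1>4, acc = 4+2 = 6
k=1,m=5: not 1>5, acc = 6+2 = 8
k=2,m=2: not 2>2, acc = 8+2 = 10
k=2,m=3: not 2>3, acc = 10+2 = 12
k=2,m=4: not 2>4, acc = 12+2 = 14
k=2,m=5: not 2>5, acc = 14+2 = 16
k=3,m=2: 3>2, acc = 16+1 = 17
k=3,m=3: not 3>3, acc = 17+2 = 19
k=3,m=4: not 3>4, acc = 19+2 = 21
k=3,m=5: not 3>5, acc = 21+2 = 23
k=4,m=2: 4>2, acc = 23+2 = 25
k=4,m=3: 4>3, acc = 25+1 = 26
k=4,m=4: not 4>4, acc = 26+2 = 28
k=4,m=5: not 4>5, acc = 28+2 = 30
k=5,m=2: 5>2, acc = 30+3 = 33
k=5,m=3: 5>3, acc = 33+2 = 35
k=5,m=4: 5>4, acc = 35+1 = 36
k=5,m=5: not 5>5, acc = 36+2 = 38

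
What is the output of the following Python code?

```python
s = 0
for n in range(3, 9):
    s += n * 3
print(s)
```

99

n=3: s = 0+3*3 = 9
n=4: s = 9+4*3 = 21
n=5: s = 21+5*3 = 36
n=6: s = 36+6*3 = 54
n=7: s = 54+7*3 = 75
n=8: s = 75+8*3 = 99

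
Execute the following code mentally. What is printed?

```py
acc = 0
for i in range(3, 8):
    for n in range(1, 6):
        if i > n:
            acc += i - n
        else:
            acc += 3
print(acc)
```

i=3,n=1: 3>1, acc = 0+2 = 2
i=3,n=2: 3>2, acc = 2+1 = 3
i=3,n=3: not 3>3, acc = 3+3 = 6
i=3,n=4: not 3>4, acc = 6+3 = 9
i=3,n=5: not 3>5, acc = 9+3 = 12
i=4,n=1: 4>1, acc = 12+3 = 15
i=4,n=2: 4>2, acc = 15+2 = 17
i=4,n=3: 4>3, acc = 17+1 = 18
i=4,n=4: not 4>4, acc = 18+3 = 21
i=4,n=5: not 4>5, acc = 21+3 = 24
i=5,n=1: 5>1, acc = 24+4 = 28
i=5,n=2: 5>2, acc = 28+3 = 31
i=5,n=3: 5>3, acc = 31+2 = 33
i=5,n=4: 5>4, acc = 33+1 = 34
i=5,n=5: not 5>5, acc = 34+3 = 37
i=6,n=1: 6>1, acc = 37+5 = 42
i=6,n=2: 6>2, acc = 42+4 = 46
i=6,n=3: 6>3, acc = 46+3 = 49
i=6,n=4: 6>4, acc = 49+2 = 51
i=6,n=5: 6>5, acc = 51+1 = 52
i=7,n=1: 7>1, acc = 52+6 = 58
i=7,n=2: 7>2, acc = 58+5 = 63
i=7,n=3: 7>3, acc = 63+4 = 67
i=7,n=4: 7>4, acc = 67+3 = 70
i=7,n=5: 7>5, acc = 70+2 = 72

72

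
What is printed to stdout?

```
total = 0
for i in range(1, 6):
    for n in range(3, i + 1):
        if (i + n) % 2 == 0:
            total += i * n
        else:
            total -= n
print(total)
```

i=3,n=3: even sum, total = 0+9 = 9
i=4,n=3: odd sum, total = 9-3 = 6
i=4,n=4: even sum, total = 6+16 = 22
i=5,n=3: even sum, total = 22+15 = 37
i=5,n=4: odd sum, total = 37-4 = 33
i=5,n=5: even sum, total = 33+25 = 58

58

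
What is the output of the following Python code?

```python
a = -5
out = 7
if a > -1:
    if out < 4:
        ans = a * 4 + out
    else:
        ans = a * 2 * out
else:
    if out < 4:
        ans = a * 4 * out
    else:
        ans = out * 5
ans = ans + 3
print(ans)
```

a=-5, out=7
a > -1 is False; out < 4 is False
→ ans = out * 5 = 35
ans = 35+3 = 38

38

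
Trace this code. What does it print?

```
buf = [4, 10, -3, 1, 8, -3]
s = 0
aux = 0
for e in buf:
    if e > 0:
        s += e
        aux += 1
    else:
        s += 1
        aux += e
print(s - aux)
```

e=4: >0, s = 0+4 = 4; aux=1
e=10: >0, s = 4+10 = 14; aux=2
e=-3: not >0, s = 14+1 = 15; aux=-1
e=1: >0, s = 15+1 = 16; aux=0
e=8: >0, s = 16+8 = 24; aux=1
e=-3: not >0, s = 24+1 = 25; aux=-2
s-aux = 25-(-2) = 27

27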